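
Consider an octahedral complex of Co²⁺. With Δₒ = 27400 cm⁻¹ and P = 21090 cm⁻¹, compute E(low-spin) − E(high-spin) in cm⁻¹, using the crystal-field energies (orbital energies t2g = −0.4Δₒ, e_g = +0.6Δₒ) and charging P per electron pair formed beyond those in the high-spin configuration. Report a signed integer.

-6310

Co sits in group 9; removing 2 electrons leaves Co²⁺ with 9 − 2 = 7 d electrons.
High-spin d⁷ fills as t2g^5 e_g^2 with CFSE 5(−0.4) + 2(+0.6) = -0.8Δₒ = -21920 cm⁻¹.
For low-spin the configuration is t2g^6 e_g^1: orbital energy -1.8 × 27400 = -49320 cm⁻¹, and 1 additional pair relative to high-spin adds 21090 cm⁻¹, giving -28230 cm⁻¹.
E(LS) − E(HS) = -28230 − (-21920) = -6310 cm⁻¹.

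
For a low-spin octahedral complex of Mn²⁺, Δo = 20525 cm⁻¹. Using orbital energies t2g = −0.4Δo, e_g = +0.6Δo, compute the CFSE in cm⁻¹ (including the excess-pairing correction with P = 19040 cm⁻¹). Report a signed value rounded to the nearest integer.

Mn sits in group 7; removing 2 electrons leaves Mn²⁺ with 7 − 2 = 5 d electrons.
Configuration: t2g^5 e_g^0.
CFSE(orbital) = 5×(-0.4Δo) + 0×(0.6Δo) = -2.0Δo; with Δo = 20525 cm⁻¹ that is -41050 cm⁻¹.
Relative to high-spin t2g^3 e_g^2 (0 paired), the low-spin configuration has 2 additional pairs, contributing +2 × 19040 = +38080 cm⁻¹.
Net CFSE = -41050 + 38080 = -2970 cm⁻¹.

-2970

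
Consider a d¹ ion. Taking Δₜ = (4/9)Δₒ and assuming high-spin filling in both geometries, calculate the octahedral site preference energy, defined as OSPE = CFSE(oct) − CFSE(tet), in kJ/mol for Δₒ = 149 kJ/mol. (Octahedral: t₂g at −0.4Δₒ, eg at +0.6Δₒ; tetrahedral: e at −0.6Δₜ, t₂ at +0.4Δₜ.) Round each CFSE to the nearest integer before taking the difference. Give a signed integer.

-20

Octahedral high-spin t₂g¹ eg⁰: CFSE = -0.4 × 149 = -60 kJ/mol.
Tetrahedral: e¹ t₂⁰, CFSE = 1(−0.6) + 0(+0.4) = -0.6Δₜ = -0.6 × (4/9) × 149 = -40 kJ/mol.
OSPE = CFSE(oct) − CFSE(tet) = -60 − (-40) = -20 kJ/mol.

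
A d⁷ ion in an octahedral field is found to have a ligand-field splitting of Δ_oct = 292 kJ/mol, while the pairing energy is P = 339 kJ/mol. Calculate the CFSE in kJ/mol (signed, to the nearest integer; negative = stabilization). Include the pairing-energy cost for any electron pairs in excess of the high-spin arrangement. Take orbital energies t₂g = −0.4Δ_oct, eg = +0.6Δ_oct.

With Δ_oct < P the complex is high-spin.
Filling d⁷ accordingly: t₂g⁵ eg².
Orbital CFSE = -0.8Δ_oct = -0.8 × 292 = -234 kJ/mol.
High-spin has no excess pairs, so no pairing correction applies.

-234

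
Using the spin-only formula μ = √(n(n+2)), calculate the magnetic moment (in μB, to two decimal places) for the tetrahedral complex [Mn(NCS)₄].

3.87 μB

Each NCS⁻ contributes -1; 4 × (-1) = -4. With overall charge +0, Mn is in the +4 oxidation state.
Mn is in group 7, so Mn⁴⁺ is d³ (7 − 4 = 3).
Tetrahedral splitting is small, so the complex is high-spin.
Configuration: e² t₂¹ → 3 unpaired electrons.
μ(spin-only) = √[3(3+2)] = √15 ≈ 3.87 μB.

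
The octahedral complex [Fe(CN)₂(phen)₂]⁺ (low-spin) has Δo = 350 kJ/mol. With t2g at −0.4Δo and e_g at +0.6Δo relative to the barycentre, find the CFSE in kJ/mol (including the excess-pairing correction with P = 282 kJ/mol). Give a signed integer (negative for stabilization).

-136

Ligand charges: 2×(-1) from CN⁻ and 2×(+0) from phen sum to -2; with overall charge +1, Fe is +3.
Group 8 minus oxidation state +3 gives a d⁵ configuration for Fe³⁺.
The d⁵ electrons fill as t2g^5 e_g^0.
Orbital CFSE = 5(-0.4) + 0(0.6) = -2.0Δo = -2.0 × 350 = -700 kJ/mol.
High-spin d⁵ would be t2g^3 e_g^2 with 0 pairs; low-spin has 2, so 2 excess pairs cost +2P = +564 kJ/mol.
Overall CFSE = -700 + 564 = -136 kJ/mol.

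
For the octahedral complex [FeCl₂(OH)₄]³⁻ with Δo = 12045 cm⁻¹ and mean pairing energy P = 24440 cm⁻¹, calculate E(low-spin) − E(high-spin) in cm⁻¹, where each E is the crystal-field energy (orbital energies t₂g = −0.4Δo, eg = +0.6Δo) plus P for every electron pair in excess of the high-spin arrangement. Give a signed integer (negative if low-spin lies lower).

Ligand charges: 2×(-1) from Cl⁻ and 4×(-1) from OH⁻ sum to -6; with overall charge -3, Fe is +3.
Group 8 minus oxidation state +3 gives a d⁵ configuration for Fe³⁺.
High-spin: t₂g³ eg², CFSE = 0.0Δo = 0 cm⁻¹.
For low-spin the configuration is t₂g⁵ eg⁰: orbital energy -2.0 × 12045 = -24090 cm⁻¹, and 2 additional pairs relative to high-spin add 48880 cm⁻¹, giving 24790 cm⁻¹.
Thus E(LS) − E(HS) = 24790 cm⁻¹.

24790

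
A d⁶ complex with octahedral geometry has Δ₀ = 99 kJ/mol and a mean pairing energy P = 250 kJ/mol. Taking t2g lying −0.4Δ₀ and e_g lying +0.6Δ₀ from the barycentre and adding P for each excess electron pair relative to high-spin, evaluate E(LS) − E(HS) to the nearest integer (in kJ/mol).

High-spin d⁶ fills as t2g^4 e_g^2 with CFSE 4(−0.4) + 2(+0.6) = -0.4Δ₀ = -40 kJ/mol.
For low-spin the configuration is t2g^6 e_g^0: orbital energy -2.4 × 99 = -238 kJ/mol, and 2 additional pairs relative to high-spin add 500 kJ/mol, giving 262 kJ/mol.
The difference is 262 − (-40) = 302 kJ/mol, so high-spin lies lower.

302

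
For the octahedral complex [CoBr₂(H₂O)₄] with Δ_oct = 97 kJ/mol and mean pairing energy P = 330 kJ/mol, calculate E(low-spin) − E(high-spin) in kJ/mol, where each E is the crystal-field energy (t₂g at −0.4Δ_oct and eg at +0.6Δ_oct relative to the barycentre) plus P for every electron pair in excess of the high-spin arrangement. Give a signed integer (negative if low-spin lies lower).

Ligand charges: 2×(-1) from Br⁻ and 4×(+0) from H₂O sum to -2; with overall charge +0, Co is +2.
Co is in group 9, so Co²⁺ is d⁷ (9 − 2 = 7).
High-spin d⁷ fills as t₂g⁵ eg² with CFSE 5(−0.4) + 2(+0.6) = -0.8Δ_oct = -78 kJ/mol.
Low-spin t₂g⁶ eg¹ gives -1.8Δ_oct = -175 kJ/mol, but forming 1 extra pair costs 1P = 330 kJ/mol, so E(LS) = -175 + 330 = 155 kJ/mol.
The difference is 155 − (-78) = 233 kJ/mol, so high-spin lies lower.

233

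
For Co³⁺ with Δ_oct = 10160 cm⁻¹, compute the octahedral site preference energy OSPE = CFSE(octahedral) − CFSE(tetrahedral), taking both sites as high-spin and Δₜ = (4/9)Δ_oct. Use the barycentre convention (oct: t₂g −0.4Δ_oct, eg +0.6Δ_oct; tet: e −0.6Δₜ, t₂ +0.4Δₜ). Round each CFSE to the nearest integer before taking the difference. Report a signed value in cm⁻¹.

-1355

Co is in group 9, so Co³⁺ is d⁶ (9 − 3 = 6).
In an octahedral site d⁶ (HS) is t₂g⁴ eg², giving CFSE(oct) = -0.4Δ_oct = -4064 cm⁻¹.
In a tetrahedral site the filling is e³ t₂³: CFSE(tet) = -0.6Δₜ = -0.6 × (4/9)(10160) = -2709 cm⁻¹.
Subtracting, OSPE = -4064 − (-2709) = -1355 cm⁻¹.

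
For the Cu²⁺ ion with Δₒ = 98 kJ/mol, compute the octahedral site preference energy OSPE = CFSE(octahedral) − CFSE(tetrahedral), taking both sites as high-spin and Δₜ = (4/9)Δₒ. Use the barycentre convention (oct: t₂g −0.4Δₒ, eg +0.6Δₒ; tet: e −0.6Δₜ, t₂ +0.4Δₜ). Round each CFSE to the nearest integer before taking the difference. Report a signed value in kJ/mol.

-42

Cu²⁺: group 11, so d-count = 11 − 2 = 9.
Octahedral high-spin t2g^6 e_g^3: CFSE = -0.6 × 98 = -59 kJ/mol.
Tetrahedral e^4 t2^5 gives -0.4Δₜ = -0.4 × (4/9) × 98 = -17 kJ/mol.
Subtracting, OSPE = -59 − (-17) = -42 kJ/mol.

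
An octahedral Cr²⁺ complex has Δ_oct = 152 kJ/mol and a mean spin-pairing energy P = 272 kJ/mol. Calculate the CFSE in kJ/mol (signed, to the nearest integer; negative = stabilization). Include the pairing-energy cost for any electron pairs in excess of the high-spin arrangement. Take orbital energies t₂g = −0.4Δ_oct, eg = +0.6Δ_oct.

-91

Cr²⁺: group 6, so d-count = 6 − 2 = 4.
Δ_oct < P, so pairing is avoided: the ground state is high-spin.
Configuration: t₂g³ eg¹.
Orbital CFSE = -0.6Δ_oct = -0.6 × 152 = -91 kJ/mol.
High-spin has no excess pairs, so no pairing correction applies.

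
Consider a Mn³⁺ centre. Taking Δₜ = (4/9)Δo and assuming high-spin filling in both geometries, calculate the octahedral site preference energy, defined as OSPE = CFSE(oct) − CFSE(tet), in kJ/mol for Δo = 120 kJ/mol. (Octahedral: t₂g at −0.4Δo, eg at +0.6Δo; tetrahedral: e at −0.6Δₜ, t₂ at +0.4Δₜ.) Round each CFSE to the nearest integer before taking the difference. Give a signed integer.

-51

Group 7 minus oxidation state +3 gives a d⁴ configuration for Mn³⁺.
Octahedral (high-spin): t2g^3 e_g^1, CFSE = 3(−0.4) + 1(+0.6) = -0.6Δo = -0.6 × 120 = -72 kJ/mol.
In a tetrahedral site the filling is e^2 t2^2: CFSE(tet) = -0.4Δₜ = -0.4 × (4/9)(120) = -21 kJ/mol.
OSPE = -72 − (-21) = -51 kJ/mol.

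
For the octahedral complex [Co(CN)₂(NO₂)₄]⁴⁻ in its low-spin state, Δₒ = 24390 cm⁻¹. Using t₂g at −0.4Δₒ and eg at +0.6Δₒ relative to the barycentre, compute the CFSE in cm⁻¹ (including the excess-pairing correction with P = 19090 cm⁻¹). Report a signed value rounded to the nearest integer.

Ligand charges: 2×(-1) from CN⁻ and 4×(-1) from NO₂⁻ sum to -6; with overall charge -4, Co is +2.
Co is in group 9, so Co²⁺ is d⁷ (9 − 2 = 7).
The d⁷ electrons fill as t₂g⁶ eg¹.
CFSE(orbital) = 6×(-0.4Δₒ) + 1×(0.6Δₒ) = -1.8Δₒ; with Δₒ = 24390 cm⁻¹ that is -43902 cm⁻¹.
High-spin d⁷ would be t₂g⁵ eg² with 2 pairs; low-spin has 3, so 1 excess pair costs +1P = +19090 cm⁻¹.
Overall CFSE = -43902 + 19090 = -24812 cm⁻¹.

-24812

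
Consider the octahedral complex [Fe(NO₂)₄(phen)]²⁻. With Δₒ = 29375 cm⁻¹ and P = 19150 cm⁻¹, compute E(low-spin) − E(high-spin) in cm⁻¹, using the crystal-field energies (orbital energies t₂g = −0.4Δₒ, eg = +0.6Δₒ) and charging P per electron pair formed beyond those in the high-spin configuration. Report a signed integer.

Ligand charges: 4×(-1) from NO₂⁻ and 1×(+0) from phen sum to -4; with overall charge -2, Fe is +2.
Group 8 minus oxidation state +2 gives a d⁶ configuration for Fe²⁺.
High-spin: t₂g⁴ eg², CFSE = -0.4Δₒ = -11750 cm⁻¹.
For low-spin the configuration is t₂g⁶ eg⁰: orbital energy -2.4 × 29375 = -70500 cm⁻¹, and 2 additional pairs relative to high-spin add 38300 cm⁻¹, giving -32200 cm⁻¹.
Thus E(LS) − E(HS) = -20450 cm⁻¹.

-20450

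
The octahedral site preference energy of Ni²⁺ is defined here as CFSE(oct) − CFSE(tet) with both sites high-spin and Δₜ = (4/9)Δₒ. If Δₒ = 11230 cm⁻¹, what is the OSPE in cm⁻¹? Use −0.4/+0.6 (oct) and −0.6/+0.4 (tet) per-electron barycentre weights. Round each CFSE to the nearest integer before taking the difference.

Ni is in group 10, so Ni²⁺ is d⁸ (10 − 2 = 8).
Octahedral (high-spin): t₂g⁶ eg², CFSE = 6(−0.4) + 2(+0.6) = -1.2Δₒ = -1.2 × 11230 = -13476 cm⁻¹.
Tetrahedral e⁴ t₂⁴ gives -0.8Δₜ = -0.8 × (4/9) × 11230 = -3993 cm⁻¹.
Subtracting, OSPE = -13476 − (-3993) = -9483 cm⁻¹.

-9483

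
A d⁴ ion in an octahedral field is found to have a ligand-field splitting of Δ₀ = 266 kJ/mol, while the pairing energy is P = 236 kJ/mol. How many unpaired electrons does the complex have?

Since Δ₀ = 266 kJ/mol > P = 236 kJ/mol, the complex adopts the low-spin configuration.
Filling d⁴ accordingly: t2g^4 e_g^0.
Unpaired electrons: 2.

2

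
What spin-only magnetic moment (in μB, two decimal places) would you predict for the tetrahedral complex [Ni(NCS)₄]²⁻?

2.83 μB

Each NCS⁻ contributes -1; 4 × (-1) = -4. With overall charge -2, Ni is in the +2 oxidation state.
Group 10 minus oxidation state +2 gives a d⁸ configuration for Ni²⁺.
Tetrahedral splitting is small, so the complex is high-spin.
Configuration: e^4 t2^4 → 2 unpaired electrons.
μ(spin-only) = √[2(2+2)] = √8 ≈ 2.83 μB.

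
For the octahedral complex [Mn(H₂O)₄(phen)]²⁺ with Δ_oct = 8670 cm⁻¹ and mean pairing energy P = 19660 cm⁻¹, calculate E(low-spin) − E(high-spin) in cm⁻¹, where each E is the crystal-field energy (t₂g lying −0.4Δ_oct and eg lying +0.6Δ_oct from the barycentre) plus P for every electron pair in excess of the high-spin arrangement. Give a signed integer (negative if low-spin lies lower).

Ligand charges: 4×(+0) from H₂O and 1×(+0) from phen sum to +0; with overall charge +2, Mn is +2.
Group 7 minus oxidation state +2 gives a d⁵ configuration for Mn²⁺.
In the high-spin limit (t₂g³ eg²) the orbital term is 0.0Δ_oct = 0 cm⁻¹, with no excess pairing.
Low-spin: t₂g⁵ eg⁰, orbital CFSE = -2.0Δ_oct = -17340 cm⁻¹; plus 2 excess pairs × P = +39320 cm⁻¹; total 21980 cm⁻¹.
E(LS) − E(HS) = 21980 − (0) = 21980 cm⁻¹.

21980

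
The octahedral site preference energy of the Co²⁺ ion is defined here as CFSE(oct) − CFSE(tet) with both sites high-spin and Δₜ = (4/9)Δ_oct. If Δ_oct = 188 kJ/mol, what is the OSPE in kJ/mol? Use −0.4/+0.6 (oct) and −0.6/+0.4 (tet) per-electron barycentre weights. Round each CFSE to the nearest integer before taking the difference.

Co is in group 9, so Co²⁺ is d⁷ (9 − 2 = 7).
In an octahedral site d⁷ (HS) is t2g^5 e_g^2, giving CFSE(oct) = -0.8Δ_oct = -150 kJ/mol.
In a tetrahedral site the filling is e^4 t2^3: CFSE(tet) = -1.2Δₜ = -1.2 × (4/9)(188) = -100 kJ/mol.
Subtracting, OSPE = -150 − (-100) = -50 kJ/mol.

-50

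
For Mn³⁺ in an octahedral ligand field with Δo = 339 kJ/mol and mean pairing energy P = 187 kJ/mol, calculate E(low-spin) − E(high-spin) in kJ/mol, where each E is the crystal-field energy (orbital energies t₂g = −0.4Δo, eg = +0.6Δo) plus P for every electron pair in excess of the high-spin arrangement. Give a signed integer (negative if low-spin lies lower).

-152

Mn³⁺: group 7, so d-count = 7 − 3 = 4.
In the high-spin limit (t₂g³ eg¹) the orbital term is -0.6Δo = -203 kJ/mol, with no excess pairing.
Low-spin t₂g⁴ eg⁰ gives -1.6Δo = -542 kJ/mol, but forming 1 extra pair costs 1P = 187 kJ/mol, so E(LS) = -542 + 187 = -355 kJ/mol.
E(LS) − E(HS) = -355 − (-203) = -152 kJ/mol.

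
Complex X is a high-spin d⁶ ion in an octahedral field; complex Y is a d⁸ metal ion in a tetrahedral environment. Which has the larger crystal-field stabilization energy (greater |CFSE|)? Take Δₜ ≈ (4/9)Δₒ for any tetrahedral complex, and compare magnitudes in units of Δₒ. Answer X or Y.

X: t2g^4 e_g^2, CFSE = -0.4Δₒ.
Y: Tetrahedral splitting is small, so the complex is high-spin; e⁴ t₂⁴, CFSE = -0.8Δₜ ≈ -0.36Δₒ.
So X has the larger |CFSE|.

X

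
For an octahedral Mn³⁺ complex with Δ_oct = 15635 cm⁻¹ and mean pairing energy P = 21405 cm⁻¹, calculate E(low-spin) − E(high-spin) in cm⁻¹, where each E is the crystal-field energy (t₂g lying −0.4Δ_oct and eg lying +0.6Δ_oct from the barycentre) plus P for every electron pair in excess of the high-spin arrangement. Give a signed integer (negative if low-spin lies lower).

5770

Mn³⁺: group 7, so d-count = 7 − 3 = 4.
In the high-spin limit (t₂g³ eg¹) the orbital term is -0.6Δ_oct = -9381 cm⁻¹, with no excess pairing.
Low-spin t₂g⁴ eg⁰ gives -1.6Δ_oct = -25016 cm⁻¹, but forming 1 extra pair costs 1P = 21405 cm⁻¹, so E(LS) = -25016 + 21405 = -3611 cm⁻¹.
The difference is -3611 − (-9381) = 5770 cm⁻¹, so high-spin lies lower.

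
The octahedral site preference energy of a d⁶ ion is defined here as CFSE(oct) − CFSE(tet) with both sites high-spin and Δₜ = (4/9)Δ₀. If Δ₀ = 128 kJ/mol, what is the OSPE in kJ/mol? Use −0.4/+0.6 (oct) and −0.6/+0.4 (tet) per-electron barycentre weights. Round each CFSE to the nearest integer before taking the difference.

-17

Octahedral (high-spin): t₂g⁴ eg², CFSE = 4(−0.4) + 2(+0.6) = -0.4Δ₀ = -0.4 × 128 = -51 kJ/mol.
Tetrahedral: e³ t₂³, CFSE = 3(−0.6) + 3(+0.4) = -0.6Δₜ = -0.6 × (4/9) × 128 = -34 kJ/mol.
Subtracting, OSPE = -51 − (-34) = -17 kJ/mol.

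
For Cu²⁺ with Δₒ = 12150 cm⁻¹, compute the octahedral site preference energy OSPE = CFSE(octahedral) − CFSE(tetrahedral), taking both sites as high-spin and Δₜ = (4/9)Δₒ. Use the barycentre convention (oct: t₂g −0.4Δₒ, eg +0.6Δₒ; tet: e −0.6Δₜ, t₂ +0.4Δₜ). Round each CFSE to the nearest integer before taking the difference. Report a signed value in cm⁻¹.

-5130

Cu²⁺: group 11, so d-count = 11 − 2 = 9.
Octahedral high-spin t₂g⁶ eg³: CFSE = -0.6 × 12150 = -7290 cm⁻¹.
Tetrahedral e⁴ t₂⁵ gives -0.4Δₜ = -0.4 × (4/9) × 12150 = -2160 cm⁻¹.
Subtracting, OSPE = -7290 − (-2160) = -5130 cm⁻¹.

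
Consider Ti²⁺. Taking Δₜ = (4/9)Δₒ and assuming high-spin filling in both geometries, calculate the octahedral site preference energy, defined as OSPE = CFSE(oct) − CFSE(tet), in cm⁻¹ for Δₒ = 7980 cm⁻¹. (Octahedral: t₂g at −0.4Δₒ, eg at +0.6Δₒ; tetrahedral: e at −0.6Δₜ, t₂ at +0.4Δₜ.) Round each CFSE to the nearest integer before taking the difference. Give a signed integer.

Ti²⁺: group 4, so d-count = 4 − 2 = 2.
Octahedral high-spin t₂g² eg⁰: CFSE = -0.8 × 7980 = -6384 cm⁻¹.
Tetrahedral: e² t₂⁰, CFSE = 2(−0.6) + 0(+0.4) = -1.2Δₜ = -1.2 × (4/9) × 7980 = -4256 cm⁻¹.
OSPE = -6384 − (-4256) = -2128 cm⁻¹.

-2128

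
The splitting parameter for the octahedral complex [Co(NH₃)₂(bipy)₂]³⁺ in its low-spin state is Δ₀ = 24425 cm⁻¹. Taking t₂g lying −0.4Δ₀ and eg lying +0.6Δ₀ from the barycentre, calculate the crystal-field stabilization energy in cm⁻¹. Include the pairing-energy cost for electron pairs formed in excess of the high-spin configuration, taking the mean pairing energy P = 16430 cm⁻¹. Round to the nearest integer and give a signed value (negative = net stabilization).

Ligand charges: 2×(+0) from NH₃ and 2×(+0) from bipy sum to +0; with overall charge +3, Co is +3.
Co is in group 9, so Co³⁺ is d⁶ (9 − 3 = 6).
Electron filling gives t₂g⁶ eg⁰.
The orbital stabilization is -2.4Δ₀ = -2.4 × 24425 = -58620 cm⁻¹.
Pairing penalty: 3 pairs vs 1 in the high-spin reference → 2 extra × P = 32860 cm⁻¹.
Combining: -58620 + 32860 = -25760 cm⁻¹.

-25760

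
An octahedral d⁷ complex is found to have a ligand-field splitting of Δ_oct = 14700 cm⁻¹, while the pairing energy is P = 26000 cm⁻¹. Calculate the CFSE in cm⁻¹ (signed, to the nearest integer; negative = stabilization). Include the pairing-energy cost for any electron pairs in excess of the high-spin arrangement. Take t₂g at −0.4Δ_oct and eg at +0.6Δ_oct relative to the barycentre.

-11760

Since Δ_oct = 14700 cm⁻¹ < P = 26000 cm⁻¹, the complex adopts the high-spin configuration.
Configuration: t₂g⁵ eg².
Orbital CFSE = -0.8Δ_oct = -0.8 × 14700 = -11760 cm⁻¹.
High-spin has no excess pairs, so no pairing correction applies.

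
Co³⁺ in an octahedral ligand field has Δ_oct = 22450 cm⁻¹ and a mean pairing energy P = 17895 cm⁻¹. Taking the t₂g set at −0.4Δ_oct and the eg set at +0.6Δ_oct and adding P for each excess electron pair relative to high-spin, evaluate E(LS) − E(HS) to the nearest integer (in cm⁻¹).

Co³⁺: group 9, so d-count = 9 − 3 = 6.
High-spin d⁶ fills as t₂g⁴ eg² with CFSE 4(−0.4) + 2(+0.6) = -0.4Δ_oct = -8980 cm⁻¹.
Low-spin t₂g⁶ eg⁰ gives -2.4Δ_oct = -53880 cm⁻¹, but forming 2 extra pairs costs 2P = 35790 cm⁻¹, so E(LS) = -53880 + 35790 = -18090 cm⁻¹.
The difference is -18090 − (-8980) = -9110 cm⁻¹, so low-spin lies lower.

-9110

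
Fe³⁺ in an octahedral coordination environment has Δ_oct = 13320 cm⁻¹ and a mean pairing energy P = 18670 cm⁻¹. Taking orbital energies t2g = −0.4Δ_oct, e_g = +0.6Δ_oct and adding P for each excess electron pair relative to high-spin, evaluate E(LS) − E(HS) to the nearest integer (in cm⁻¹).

Fe is in group 8, so Fe³⁺ is d⁵ (8 − 3 = 5).
High-spin d⁵ fills as t2g^3 e_g^2 with CFSE 3(−0.4) + 2(+0.6) = 0.0Δ_oct = 0 cm⁻¹.
Low-spin t2g^5 e_g^0 gives -2.0Δ_oct = -26640 cm⁻¹, but forming 2 extra pairs costs 2P = 37340 cm⁻¹, so E(LS) = -26640 + 37340 = 10700 cm⁻¹.
Thus E(LS) − E(HS) = 10700 cm⁻¹.

10700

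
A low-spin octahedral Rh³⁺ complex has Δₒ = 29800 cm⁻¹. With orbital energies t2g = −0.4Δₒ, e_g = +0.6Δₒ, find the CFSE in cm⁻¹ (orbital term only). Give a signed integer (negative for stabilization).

Rh³⁺: group 9, so d-count = 9 − 3 = 6.
Electron filling gives t2g^6 e_g^0.
CFSE(orbital) = 6×(-0.4Δₒ) + 0×(0.6Δₒ) = -2.4Δₒ; with Δₒ = 29800 cm⁻¹ that is -71520 cm⁻¹.

-71520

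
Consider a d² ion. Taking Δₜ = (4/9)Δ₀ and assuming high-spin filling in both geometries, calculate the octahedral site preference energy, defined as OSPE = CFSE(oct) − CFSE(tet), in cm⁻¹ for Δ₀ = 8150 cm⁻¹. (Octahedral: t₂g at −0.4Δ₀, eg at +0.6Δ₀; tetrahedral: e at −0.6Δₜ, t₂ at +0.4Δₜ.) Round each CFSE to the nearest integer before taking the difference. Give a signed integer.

Octahedral (high-spin): t2g^2 e_g^0, CFSE = 2(−0.4) + 0(+0.6) = -0.8Δ₀ = -0.8 × 8150 = -6520 cm⁻¹.
Tetrahedral: e^2 t2^0, CFSE = 2(−0.6) + 0(+0.4) = -1.2Δₜ = -1.2 × (4/9) × 8150 = -4347 cm⁻¹.
Subtracting, OSPE = -6520 − (-4347) = -2173 cm⁻¹.

-2173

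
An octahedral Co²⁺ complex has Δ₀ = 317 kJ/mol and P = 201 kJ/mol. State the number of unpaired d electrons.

1

Co is in group 9, so Co²⁺ is d⁷ (9 − 2 = 7).
Δ₀ > P, so pairing is preferred: the ground state is low-spin.
Filling d⁷ accordingly: t₂g⁶ eg¹.
Unpaired electrons: 1.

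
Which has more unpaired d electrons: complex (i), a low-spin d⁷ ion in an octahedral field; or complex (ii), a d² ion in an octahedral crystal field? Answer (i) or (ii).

(ii)

(i): t2g^6 e_g^1 → 1 unpaired.
(ii): t2g^2 e_g^0 → 2 unpaired.
So (ii) has more unpaired electrons.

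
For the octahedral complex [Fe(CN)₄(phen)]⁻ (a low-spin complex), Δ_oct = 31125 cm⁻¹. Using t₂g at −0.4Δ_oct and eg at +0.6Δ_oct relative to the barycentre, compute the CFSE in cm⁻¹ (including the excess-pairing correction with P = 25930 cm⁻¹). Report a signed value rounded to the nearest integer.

-10390

Ligand charges: 4×(-1) from CN⁻ and 1×(+0) from phen sum to -4; with overall charge -1, Fe is +3.
Fe³⁺: group 8, so d-count = 8 − 3 = 5.
Electron filling gives t₂g⁵ eg⁰.
CFSE(orbital) = 5×(-0.4Δ_oct) + 0×(0.6Δ_oct) = -2.0Δ_oct; with Δ_oct = 31125 cm⁻¹ that is -62250 cm⁻¹.
Pairing penalty: 2 pairs vs 0 in the high-spin reference → 2 extra × P = 51860 cm⁻¹.
Combining: -62250 + 51860 = -10390 cm⁻¹.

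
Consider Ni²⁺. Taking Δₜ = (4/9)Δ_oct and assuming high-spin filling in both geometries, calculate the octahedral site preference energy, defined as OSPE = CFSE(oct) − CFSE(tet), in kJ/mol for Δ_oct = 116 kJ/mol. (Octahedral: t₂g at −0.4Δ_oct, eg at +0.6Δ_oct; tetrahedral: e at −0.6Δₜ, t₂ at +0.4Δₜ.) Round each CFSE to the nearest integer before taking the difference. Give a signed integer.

-98

Ni is in group 10, so Ni²⁺ is d⁸ (10 − 2 = 8).
In an octahedral site d⁸ (HS) is t₂g⁶ eg², giving CFSE(oct) = -1.2Δ_oct = -139 kJ/mol.
Tetrahedral: e⁴ t₂⁴, CFSE = 4(−0.6) + 4(+0.4) = -0.8Δₜ = -0.8 × (4/9) × 116 = -41 kJ/mol.
OSPE = CFSE(oct) − CFSE(tet) = -139 − (-41) = -98 kJ/mol.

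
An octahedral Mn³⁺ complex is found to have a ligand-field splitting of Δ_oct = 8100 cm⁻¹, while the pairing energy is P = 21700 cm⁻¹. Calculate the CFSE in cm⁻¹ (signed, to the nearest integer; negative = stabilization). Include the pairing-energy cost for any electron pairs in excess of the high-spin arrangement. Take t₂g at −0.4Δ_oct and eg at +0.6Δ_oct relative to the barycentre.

-4860

Mn is in group 7, so Mn³⁺ is d⁴ (7 − 3 = 4).
Here Δ_oct < P (8100 < 21700), so the high-spin state is favoured.
Configuration: t₂g³ eg¹.
Orbital CFSE = -0.6Δ_oct = -0.6 × 8100 = -4860 cm⁻¹.
High-spin has no excess pairs, so no pairing correction applies.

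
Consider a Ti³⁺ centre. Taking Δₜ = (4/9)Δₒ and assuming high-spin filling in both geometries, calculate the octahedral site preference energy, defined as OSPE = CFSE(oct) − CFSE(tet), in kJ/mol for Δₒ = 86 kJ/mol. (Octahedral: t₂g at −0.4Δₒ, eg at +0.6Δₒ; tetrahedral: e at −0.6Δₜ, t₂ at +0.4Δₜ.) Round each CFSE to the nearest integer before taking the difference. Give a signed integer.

-11

Ti sits in group 4; removing 3 electrons leaves Ti³⁺ with 4 − 3 = 1 d electrons.
Octahedral (high-spin): t₂g¹ eg⁰, CFSE = 1(−0.4) + 0(+0.6) = -0.4Δₒ = -0.4 × 86 = -34 kJ/mol.
Tetrahedral e¹ t₂⁰ gives -0.6Δₜ = -0.6 × (4/9) × 86 = -23 kJ/mol.
Subtracting, OSPE = -34 − (-23) = -11 kJ/mol.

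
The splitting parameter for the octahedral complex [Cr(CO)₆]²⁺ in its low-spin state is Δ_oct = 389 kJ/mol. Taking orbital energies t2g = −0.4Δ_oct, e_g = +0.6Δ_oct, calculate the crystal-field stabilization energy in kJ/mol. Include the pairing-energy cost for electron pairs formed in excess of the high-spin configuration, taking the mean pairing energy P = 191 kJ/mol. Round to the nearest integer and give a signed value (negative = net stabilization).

-431

CO is neutral, so the +2 overall charge sits on Cr: oxidation state +2.
Cr sits in group 6; removing 2 electrons leaves Cr²⁺ with 6 − 2 = 4 d electrons.
The d⁴ electrons fill as t2g^4 e_g^0.
Orbital CFSE = 4(-0.4) + 0(0.6) = -1.6Δ_oct = -1.6 × 389 = -622 kJ/mol.
Relative to high-spin t2g^3 e_g^1 (0 paired), the low-spin configuration has 1 additional pair, contributing +1 × 191 = +191 kJ/mol.
Overall CFSE = -622 + 191 = -431 kJ/mol.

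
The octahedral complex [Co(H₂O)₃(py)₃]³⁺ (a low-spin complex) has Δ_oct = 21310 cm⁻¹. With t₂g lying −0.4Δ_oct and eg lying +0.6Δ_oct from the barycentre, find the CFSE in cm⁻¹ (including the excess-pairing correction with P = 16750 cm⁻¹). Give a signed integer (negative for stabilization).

-17644

Ligand charges: 3×(+0) from H₂O and 3×(+0) from py sum to +0; with overall charge +3, Co is +3.
Co is in group 9, so Co³⁺ is d⁶ (9 − 3 = 6).
Configuration: t₂g⁶ eg⁰.
CFSE(orbital) = 6×(-0.4Δ_oct) + 0×(0.6Δ_oct) = -2.4Δ_oct; with Δ_oct = 21310 cm⁻¹ that is -51144 cm⁻¹.
High-spin d⁶ would be t₂g⁴ eg² with 1 pair; low-spin has 3, so 2 excess pairs cost +2P = +33500 cm⁻¹.
Combining: -51144 + 33500 = -17644 cm⁻¹.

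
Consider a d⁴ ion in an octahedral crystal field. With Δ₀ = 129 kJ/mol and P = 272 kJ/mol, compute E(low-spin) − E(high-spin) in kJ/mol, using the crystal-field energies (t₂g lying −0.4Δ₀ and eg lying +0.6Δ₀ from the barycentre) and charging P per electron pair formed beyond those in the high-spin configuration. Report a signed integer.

143

High-spin: t₂g³ eg¹, CFSE = -0.6Δ₀ = -77 kJ/mol.
For low-spin the configuration is t₂g⁴ eg⁰: orbital energy -1.6 × 129 = -206 kJ/mol, and 1 additional pair relative to high-spin adds 272 kJ/mol, giving 66 kJ/mol.
Thus E(LS) − E(HS) = 143 kJ/mol.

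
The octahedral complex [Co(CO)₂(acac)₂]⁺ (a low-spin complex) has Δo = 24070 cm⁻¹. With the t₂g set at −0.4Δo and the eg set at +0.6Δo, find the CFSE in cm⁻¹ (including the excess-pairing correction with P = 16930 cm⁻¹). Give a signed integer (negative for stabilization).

Ligand charges: 2×(+0) from CO and 2×(-1) from acac⁻ sum to -2; with overall charge +1, Co is +3.
Group 9 minus oxidation state +3 gives a d⁶ configuration for Co³⁺.
Configuration: t₂g⁶ eg⁰.
CFSE(orbital) = 6×(-0.4Δo) + 0×(0.6Δo) = -2.4Δo; with Δo = 24070 cm⁻¹ that is -57768 cm⁻¹.
High-spin d⁶ would be t₂g⁴ eg² with 1 pair; low-spin has 3, so 2 excess pairs cost +2P = +33860 cm⁻¹.
Combining: -57768 + 33860 = -23908 cm⁻¹.

-23908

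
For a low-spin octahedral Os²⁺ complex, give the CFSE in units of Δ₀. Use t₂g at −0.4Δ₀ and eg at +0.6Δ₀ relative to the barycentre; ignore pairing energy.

Os²⁺: group 8, so d-count = 8 − 2 = 6.
Configuration: t₂g⁶ eg⁰.
CFSE = 6(-0.4Δ₀) + 0(0.6Δ₀) = -2.4Δ₀ + 0.0Δ₀ = -2.4Δ₀.

-2.4 Δ₀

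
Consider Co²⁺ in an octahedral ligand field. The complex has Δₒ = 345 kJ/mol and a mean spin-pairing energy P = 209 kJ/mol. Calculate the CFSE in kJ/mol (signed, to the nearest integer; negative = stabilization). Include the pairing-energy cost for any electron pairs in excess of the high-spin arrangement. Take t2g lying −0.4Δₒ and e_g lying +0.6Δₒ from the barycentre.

-412

Group 9 minus oxidation state +2 gives a d⁷ configuration for Co²⁺.
With Δₒ > P the complex is low-spin.
That gives t2g^6 e_g^1.
Orbital CFSE = -1.8Δₒ = -1.8 × 345 = -621 kJ/mol.
Excess pairs vs high-spin: 3 − 2 = 1; pairing cost = +209 kJ/mol.
Net CFSE = -621 + 209 = -412 kJ/mol.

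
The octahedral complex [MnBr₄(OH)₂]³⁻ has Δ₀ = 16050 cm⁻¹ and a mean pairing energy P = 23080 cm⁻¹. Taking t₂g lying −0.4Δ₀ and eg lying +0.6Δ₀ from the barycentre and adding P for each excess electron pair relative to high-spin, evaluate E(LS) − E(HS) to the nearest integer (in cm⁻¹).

Ligand charges: 4×(-1) from Br⁻ and 2×(-1) from OH⁻ sum to -6; with overall charge -3, Mn is +3.
Group 7 minus oxidation state +3 gives a d⁴ configuration for Mn³⁺.
High-spin d⁴ fills as t₂g³ eg¹ with CFSE 3(−0.4) + 1(+0.6) = -0.6Δ₀ = -9630 cm⁻¹.
Low-spin t₂g⁴ eg⁰ gives -1.6Δ₀ = -25680 cm⁻¹, but forming 1 extra pair costs 1P = 23080 cm⁻¹, so E(LS) = -25680 + 23080 = -2600 cm⁻¹.
E(LS) − E(HS) = -2600 − (-9630) = 7030 cm⁻¹.

7030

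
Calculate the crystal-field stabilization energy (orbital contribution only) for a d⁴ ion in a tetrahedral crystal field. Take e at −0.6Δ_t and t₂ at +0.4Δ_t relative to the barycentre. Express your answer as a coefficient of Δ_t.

-0.4 Δ_t

Tetrahedral fields are weak (Δₜ ≈ 4/9 Δₒ), so electrons fill high-spin.
Configuration: e² t₂².
CFSE = 2(-0.6Δ_t) + 2(0.4Δ_t) = -1.2Δ_t + 0.8Δ_t = -0.4Δ_t.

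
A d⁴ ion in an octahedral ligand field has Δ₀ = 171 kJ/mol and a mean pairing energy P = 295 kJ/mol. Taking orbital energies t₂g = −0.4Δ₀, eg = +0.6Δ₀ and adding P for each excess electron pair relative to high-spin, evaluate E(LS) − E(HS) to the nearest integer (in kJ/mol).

124

High-spin d⁴ fills as t₂g³ eg¹ with CFSE 3(−0.4) + 1(+0.6) = -0.6Δ₀ = -103 kJ/mol.
Low-spin t₂g⁴ eg⁰ gives -1.6Δ₀ = -274 kJ/mol, but forming 1 extra pair costs 1P = 295 kJ/mol, so E(LS) = -274 + 295 = 21 kJ/mol.
E(LS) − E(HS) = 21 − (-103) = 124 kJ/mol.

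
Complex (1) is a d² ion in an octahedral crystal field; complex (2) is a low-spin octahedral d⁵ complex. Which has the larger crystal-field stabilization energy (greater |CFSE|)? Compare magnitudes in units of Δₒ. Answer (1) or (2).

(1): t₂g² eg⁰, CFSE = -0.8Δₒ.
(2): t₂g⁵ eg⁰, CFSE = -2.0Δₒ.
So (2) has the larger |CFSE|.

(2)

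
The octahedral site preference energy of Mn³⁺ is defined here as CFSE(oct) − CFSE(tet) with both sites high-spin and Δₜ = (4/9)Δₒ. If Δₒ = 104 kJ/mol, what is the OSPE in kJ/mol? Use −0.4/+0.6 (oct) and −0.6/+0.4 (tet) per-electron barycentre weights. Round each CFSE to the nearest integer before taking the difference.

-44

Mn sits in group 7; removing 3 electrons leaves Mn³⁺ with 7 − 3 = 4 d electrons.
In an octahedral site d⁴ (HS) is t₂g³ eg¹, giving CFSE(oct) = -0.6Δₒ = -62 kJ/mol.
Tetrahedral: e² t₂², CFSE = 2(−0.6) + 2(+0.4) = -0.4Δₜ = -0.4 × (4/9) × 104 = -18 kJ/mol.
OSPE = -62 − (-18) = -44 kJ/mol.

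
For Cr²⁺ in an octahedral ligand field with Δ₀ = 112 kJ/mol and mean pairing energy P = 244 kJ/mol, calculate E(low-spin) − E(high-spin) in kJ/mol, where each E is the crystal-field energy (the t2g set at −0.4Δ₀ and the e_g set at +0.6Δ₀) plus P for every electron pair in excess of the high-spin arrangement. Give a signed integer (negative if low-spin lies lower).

132

Group 6 minus oxidation state +2 gives a d⁴ configuration for Cr²⁺.
In the high-spin limit (t2g^3 e_g^1) the orbital term is -0.6Δ₀ = -67 kJ/mol, with no excess pairing.
Low-spin t2g^4 e_g^0 gives -1.6Δ₀ = -179 kJ/mol, but forming 1 extra pair costs 1P = 244 kJ/mol, so E(LS) = -179 + 244 = 65 kJ/mol.
E(LS) − E(HS) = 65 − (-67) = 132 kJ/mol.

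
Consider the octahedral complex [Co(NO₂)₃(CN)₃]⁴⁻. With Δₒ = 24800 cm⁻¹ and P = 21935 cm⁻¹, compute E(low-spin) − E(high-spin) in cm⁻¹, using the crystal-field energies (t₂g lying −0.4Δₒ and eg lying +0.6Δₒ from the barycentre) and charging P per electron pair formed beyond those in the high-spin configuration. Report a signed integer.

Ligand charges: 3×(-1) from NO₂⁻ and 3×(-1) from CN⁻ sum to -6; with overall charge -4, Co is +2.
Co sits in group 9; removing 2 electrons leaves Co²⁺ with 9 − 2 = 7 d electrons.
High-spin: t₂g⁵ eg², CFSE = -0.8Δₒ = -19840 cm⁻¹.
For low-spin the configuration is t₂g⁶ eg¹: orbital energy -1.8 × 24800 = -44640 cm⁻¹, and 1 additional pair relative to high-spin adds 21935 cm⁻¹, giving -22705 cm⁻¹.
Thus E(LS) − E(HS) = -2865 cm⁻¹.

-2865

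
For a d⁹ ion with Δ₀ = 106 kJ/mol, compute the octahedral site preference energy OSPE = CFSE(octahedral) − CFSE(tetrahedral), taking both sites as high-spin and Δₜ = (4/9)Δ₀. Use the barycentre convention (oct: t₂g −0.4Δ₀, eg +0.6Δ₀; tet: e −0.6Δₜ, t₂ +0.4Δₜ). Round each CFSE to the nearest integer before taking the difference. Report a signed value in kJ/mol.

-45

Octahedral high-spin t₂g⁶ eg³: CFSE = -0.6 × 106 = -64 kJ/mol.
Tetrahedral: e⁴ t₂⁵, CFSE = 4(−0.6) + 5(+0.4) = -0.4Δₜ = -0.4 × (4/9) × 106 = -19 kJ/mol.
OSPE = -64 − (-19) = -45 kJ/mol.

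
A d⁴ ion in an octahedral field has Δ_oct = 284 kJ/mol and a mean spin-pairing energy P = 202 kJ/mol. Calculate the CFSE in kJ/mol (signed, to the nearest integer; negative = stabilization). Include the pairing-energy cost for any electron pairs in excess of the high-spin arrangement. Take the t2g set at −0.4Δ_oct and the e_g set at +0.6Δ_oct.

-252

With Δ_oct > P the complex is low-spin.
Filling d⁴ accordingly: t2g^4 e_g^0.
Orbital CFSE = -1.6Δ_oct = -1.6 × 284 = -454 kJ/mol.
Excess pairs vs high-spin: 1 − 0 = 1; pairing cost = +202 kJ/mol.
Net CFSE = -454 + 202 = -252 kJ/mol.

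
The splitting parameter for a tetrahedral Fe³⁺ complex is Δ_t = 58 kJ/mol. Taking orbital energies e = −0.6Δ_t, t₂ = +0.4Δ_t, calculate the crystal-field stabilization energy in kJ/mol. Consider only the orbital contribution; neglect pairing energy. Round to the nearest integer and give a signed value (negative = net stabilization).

Group 8 minus oxidation state +3 gives a d⁵ configuration for Fe³⁺.
Tetrahedral fields are weak (Δₜ ≈ 4/9 Δₒ), so electrons fill high-spin.
The d⁵ electrons fill as e² t₂³.
CFSE(orbital) = 2×(-0.6Δ_t) + 3×(0.4Δ_t) = 0.0Δ_t; with Δ_t = 58 kJ/mol that is 0 kJ/mol.

0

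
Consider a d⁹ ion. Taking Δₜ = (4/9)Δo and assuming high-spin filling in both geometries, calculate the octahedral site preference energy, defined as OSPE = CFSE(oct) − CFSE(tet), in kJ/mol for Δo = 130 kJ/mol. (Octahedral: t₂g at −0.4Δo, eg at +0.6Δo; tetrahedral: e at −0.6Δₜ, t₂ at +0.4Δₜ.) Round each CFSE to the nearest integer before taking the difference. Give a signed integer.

-55

In an octahedral site d⁹ (HS) is t2g^6 e_g^3, giving CFSE(oct) = -0.6Δo = -78 kJ/mol.
Tetrahedral: e^4 t2^5, CFSE = 4(−0.6) + 5(+0.4) = -0.4Δₜ = -0.4 × (4/9) × 130 = -23 kJ/mol.
OSPE = CFSE(oct) − CFSE(tet) = -78 − (-23) = -55 kJ/mol.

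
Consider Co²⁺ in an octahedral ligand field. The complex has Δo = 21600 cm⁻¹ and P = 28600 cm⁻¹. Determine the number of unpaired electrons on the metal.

3

Group 9 minus oxidation state +2 gives a d⁷ configuration for Co²⁺.
Here Δo < P (21600 < 28600), so the high-spin state is favoured.
That gives t2g^5 e_g^2.
Unpaired electrons: 3.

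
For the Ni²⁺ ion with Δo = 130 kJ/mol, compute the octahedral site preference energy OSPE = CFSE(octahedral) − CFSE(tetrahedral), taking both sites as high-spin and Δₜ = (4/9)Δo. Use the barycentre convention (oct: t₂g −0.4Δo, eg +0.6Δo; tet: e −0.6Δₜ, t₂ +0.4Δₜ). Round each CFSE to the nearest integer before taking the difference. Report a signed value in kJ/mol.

Group 10 minus oxidation state +2 gives a d⁸ configuration for Ni²⁺.
Octahedral (high-spin): t2g^6 e_g^2, CFSE = 6(−0.4) + 2(+0.6) = -1.2Δo = -1.2 × 130 = -156 kJ/mol.
Tetrahedral: e^4 t2^4, CFSE = 4(−0.6) + 4(+0.4) = -0.8Δₜ = -0.8 × (4/9) × 130 = -46 kJ/mol.
OSPE = CFSE(oct) − CFSE(tet) = -156 − (-46) = -110 kJ/mol.

-110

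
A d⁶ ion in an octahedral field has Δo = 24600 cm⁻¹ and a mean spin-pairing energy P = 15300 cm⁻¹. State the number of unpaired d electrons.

Δo > P, so pairing is preferred: the ground state is low-spin.
Configuration: t2g^6 e_g^0.
Unpaired electrons: 0.

0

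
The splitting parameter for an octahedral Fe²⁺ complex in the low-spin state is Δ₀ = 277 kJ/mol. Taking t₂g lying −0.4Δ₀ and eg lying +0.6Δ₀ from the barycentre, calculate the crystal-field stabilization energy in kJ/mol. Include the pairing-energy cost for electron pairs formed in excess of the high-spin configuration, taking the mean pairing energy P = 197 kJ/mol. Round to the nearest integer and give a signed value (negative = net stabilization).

-271

Fe is in group 8, so Fe²⁺ is d⁶ (8 − 2 = 6).
The d⁶ electrons fill as t₂g⁶ eg⁰.
CFSE(orbital) = 6×(-0.4Δ₀) + 0×(0.6Δ₀) = -2.4Δ₀; with Δ₀ = 277 kJ/mol that is -665 kJ/mol.
Pairing penalty: 3 pairs vs 1 in the high-spin reference → 2 extra × P = 394 kJ/mol.
Combining: -665 + 394 = -271 kJ/mol.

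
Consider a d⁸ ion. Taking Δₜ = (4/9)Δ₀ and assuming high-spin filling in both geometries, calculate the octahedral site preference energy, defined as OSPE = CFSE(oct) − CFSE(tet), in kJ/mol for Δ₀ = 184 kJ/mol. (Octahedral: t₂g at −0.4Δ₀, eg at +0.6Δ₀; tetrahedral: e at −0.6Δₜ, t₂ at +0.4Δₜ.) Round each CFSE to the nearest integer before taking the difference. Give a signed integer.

-156

In an octahedral site d⁸ (HS) is t2g^6 e_g^2, giving CFSE(oct) = -1.2Δ₀ = -221 kJ/mol.
Tetrahedral e^4 t2^4 gives -0.8Δₜ = -0.8 × (4/9) × 184 = -65 kJ/mol.
OSPE = CFSE(oct) − CFSE(tet) = -221 − (-65) = -156 kJ/mol.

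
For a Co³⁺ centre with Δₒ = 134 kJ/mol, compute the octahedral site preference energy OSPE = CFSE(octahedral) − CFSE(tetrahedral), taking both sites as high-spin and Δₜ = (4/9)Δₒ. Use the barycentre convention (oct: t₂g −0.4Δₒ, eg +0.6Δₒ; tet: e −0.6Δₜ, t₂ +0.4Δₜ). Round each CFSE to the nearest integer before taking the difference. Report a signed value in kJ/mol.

-18

Group 9 minus oxidation state +3 gives a d⁶ configuration for Co³⁺.
Octahedral (high-spin): t2g^4 e_g^2, CFSE = 4(−0.4) + 2(+0.6) = -0.4Δₒ = -0.4 × 134 = -54 kJ/mol.
Tetrahedral: e^3 t2^3, CFSE = 3(−0.6) + 3(+0.4) = -0.6Δₜ = -0.6 × (4/9) × 134 = -36 kJ/mol.
OSPE = CFSE(oct) − CFSE(tet) = -54 − (-36) = -18 kJ/mol.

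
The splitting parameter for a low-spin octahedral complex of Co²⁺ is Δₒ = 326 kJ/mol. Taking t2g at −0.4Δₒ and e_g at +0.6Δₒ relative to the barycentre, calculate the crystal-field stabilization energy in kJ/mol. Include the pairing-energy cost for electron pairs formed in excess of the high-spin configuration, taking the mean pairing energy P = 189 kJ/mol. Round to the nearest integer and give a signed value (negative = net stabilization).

-398

Co sits in group 9; removing 2 electrons leaves Co²⁺ with 9 − 2 = 7 d electrons.
Electron filling gives t2g^6 e_g^1.
The orbital stabilization is -1.8Δₒ = -1.8 × 326 = -587 kJ/mol.
Pairing penalty: 3 pairs vs 2 in the high-spin reference → 1 extra × P = 189 kJ/mol.
Overall CFSE = -587 + 189 = -398 kJ/mol.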